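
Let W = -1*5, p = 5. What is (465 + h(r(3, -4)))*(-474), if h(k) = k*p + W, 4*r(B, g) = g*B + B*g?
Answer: -203820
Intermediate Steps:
r(B, g) = B*g/2 (r(B, g) = (g*B + B*g)/4 = (B*g + B*g)/4 = (2*B*g)/4 = B*g/2)
W = -5
h(k) = -5 + 5*k (h(k) = k*5 - 5 = 5*k - 5 = -5 + 5*k)
(465 + h(r(3, -4)))*(-474) = (465 + (-5 + 5*((½)*3*(-4))))*(-474) = (465 + (-5 + 5*(-6)))*(-474) = (465 + (-5 - 30))*(-474) = (465 - 35)*(-474) = 430*(-474) = -203820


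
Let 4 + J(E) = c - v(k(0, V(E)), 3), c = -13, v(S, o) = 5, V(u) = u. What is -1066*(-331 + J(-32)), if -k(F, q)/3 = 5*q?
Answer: 376298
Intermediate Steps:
k(F, q) = -15*q
J(E) = -22 (J(E) = -4 + (-13 - 1*5) = -4 + (-13 - 5) = -4 - 18 = -22)
-1066*(-331 + J(-32)) = -1066*(-331 - 22) = -1066*(-353) = 376298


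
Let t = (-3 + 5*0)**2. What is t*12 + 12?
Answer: 120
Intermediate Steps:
t = 9 (t = (-3 + 0)**2 = (-3)**2 = 9)
t*12 + 12 = 9*12 + 12 = 108 + 12 = 120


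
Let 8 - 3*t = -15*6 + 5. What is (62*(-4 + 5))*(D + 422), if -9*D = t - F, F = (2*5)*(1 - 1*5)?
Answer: 231074/9 ≈ 25675.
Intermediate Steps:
F = -40 (F = 10*(1 - 5) = 10*(-4) = -40)
t = 31 (t = 8/3 - (-15*6 + 5)/3 = 8/3 - (-3*30 + 5)/3 = 8/3 - (-90 + 5)/3 = 8/3 - ⅓*(-85) = 8/3 + 85/3 = 31)
D = -71/9 (D = -(31 - 1*(-40))/9 = -(31 + 40)/9 = -⅑*71 = -71/9 ≈ -7.8889)
(62*(-4 + 5))*(D + 422) = (62*(-4 + 5))*(-71/9 + 422) = (62*1)*(3727/9) = 62*(3727/9) = 231074/9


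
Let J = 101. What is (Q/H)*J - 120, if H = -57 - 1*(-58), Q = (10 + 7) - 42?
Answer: -2645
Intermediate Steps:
Q = -25 (Q = 17 - 42 = -25)
H = 1 (H = -57 + 58 = 1)
(Q/H)*J - 120 = -25/1*101 - 120 = -25*1*101 - 120 = -25*101 - 120 = -2525 - 120 = -2645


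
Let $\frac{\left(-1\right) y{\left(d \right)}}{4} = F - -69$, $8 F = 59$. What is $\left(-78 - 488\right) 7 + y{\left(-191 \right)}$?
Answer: $- \frac{8535}{2} \approx -4267.5$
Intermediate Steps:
$F = \frac{59}{8}$ ($F = \frac{1}{8} \cdot 59 = \frac{59}{8} \approx 7.375$)
$y{\left(d \right)} = - \frac{611}{2}$ ($y{\left(d \right)} = - 4 \left(\frac{59}{8} - -69\right) = - 4 \left(\frac{59}{8} + 69\right) = \left(-4\right) \frac{611}{8} = - \frac{611}{2}$)
$\left(-78 - 488\right) 7 + y{\left(-191 \right)} = \left(-78 - 488\right) 7 - \frac{611}{2} = \left(-566\right) 7 - \frac{611}{2} = -3962 - \frac{611}{2} = - \frac{8535}{2}$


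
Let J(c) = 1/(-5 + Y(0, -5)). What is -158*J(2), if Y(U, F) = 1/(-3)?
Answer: 237/8 ≈ 29.625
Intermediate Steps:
Y(U, F) = -⅓
J(c) = -3/16 (J(c) = 1/(-5 - ⅓) = 1/(-16/3) = -3/16)
-158*J(2) = -158*(-3/16) = 237/8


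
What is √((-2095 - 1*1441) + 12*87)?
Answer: 2*I*√623 ≈ 49.92*I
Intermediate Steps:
√((-2095 - 1*1441) + 12*87) = √((-2095 - 1441) + 1044) = √(-3536 + 1044) = √(-2492) = 2*I*√623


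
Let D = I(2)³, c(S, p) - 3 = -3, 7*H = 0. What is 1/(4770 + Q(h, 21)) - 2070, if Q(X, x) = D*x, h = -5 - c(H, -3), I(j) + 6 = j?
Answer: -7091819/3426 ≈ -2070.0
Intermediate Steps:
H = 0 (H = (⅐)*0 = 0)
I(j) = -6 + j
c(S, p) = 0 (c(S, p) = 3 - 3 = 0)
D = -64 (D = (-6 + 2)³ = (-4)³ = -64)
h = -5 (h = -5 - 1*0 = -5 + 0 = -5)
Q(X, x) = -64*x
1/(4770 + Q(h, 21)) - 2070 = 1/(4770 - 64*21) - 2070 = 1/(4770 - 1344) - 2070 = 1/3426 - 2070 = -7091819/3426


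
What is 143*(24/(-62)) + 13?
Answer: -1313/31 ≈ -42.355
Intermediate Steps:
143*(24/(-62)) + 13 = 143*(24*(-1/62)) + 13 = 143*(-12/31) + 13 = -1716/31 + 13 = -1313/31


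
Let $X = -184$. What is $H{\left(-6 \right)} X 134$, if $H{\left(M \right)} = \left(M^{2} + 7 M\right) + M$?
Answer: $295872$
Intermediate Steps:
$H{\left(M \right)} = M^{2} + 8 M$
$H{\left(-6 \right)} X 134 = - 6 \left(8 - 6\right) \left(-184\right) 134 = \left(-6\right) 2 \left(-184\right) 134 = \left(-12\right) \left(-184\right) 134 = 2208 \cdot 134 = 295872$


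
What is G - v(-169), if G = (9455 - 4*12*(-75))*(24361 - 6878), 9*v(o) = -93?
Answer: 684721726/3 ≈ 2.2824e+8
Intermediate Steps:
v(o) = -31/3 (v(o) = (1/9)*(-93) = -31/3)
G = 228240565 (G = (9455 - 48*(-75))*17483 = (9455 + 3600)*17483 = 13055*17483 = 228240565)
G - v(-169) = 228240565 - 1*(-31/3) = 228240565 + 31/3 = 684721726/3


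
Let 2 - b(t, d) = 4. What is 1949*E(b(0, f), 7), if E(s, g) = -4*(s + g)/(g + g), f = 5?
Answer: -19490/7 ≈ -2784.3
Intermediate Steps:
b(t, d) = -2 (b(t, d) = 2 - 1*4 = 2 - 4 = -2)
E(s, g) = -2*(g + s)/g (E(s, g) = -4*(g + s)/(2*g) = -4*(g + s)*1/(2*g) = -2*(g + s)/g)
1949*E(b(0, f), 7) = 1949*(-2 - 2*(-2)/7) = 1949*(-2 - 2*(-2)*⅐) = 1949*(-2 + 4/7) = 1949*(-10/7) = -19490/7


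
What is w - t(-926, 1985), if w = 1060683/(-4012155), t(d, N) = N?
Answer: -2655062786/1337385 ≈ -1985.3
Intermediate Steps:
w = -353561/1337385 (w = 1060683*(-1/4012155) = -353561/1337385 ≈ -0.26437)
w - t(-926, 1985) = -353561/1337385 - 1*1985 = -353561/1337385 - 1985 = -2655062786/1337385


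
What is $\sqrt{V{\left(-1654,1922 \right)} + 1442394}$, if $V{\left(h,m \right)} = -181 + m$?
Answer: $11 \sqrt{11935} \approx 1201.7$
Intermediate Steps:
$\sqrt{V{\left(-1654,1922 \right)} + 1442394} = \sqrt{\left(-181 + 1922\right) + 1442394} = \sqrt{1741 + 1442394} = \sqrt{1444135} = 11 \sqrt{11935}$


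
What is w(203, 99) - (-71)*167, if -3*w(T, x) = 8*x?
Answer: 11593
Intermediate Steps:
w(T, x) = -8*x/3
w(203, 99) - (-71)*167 = -8/3*99 - (-71)*167 = -264 - 1*(-11857) = -264 + 11857 = 11593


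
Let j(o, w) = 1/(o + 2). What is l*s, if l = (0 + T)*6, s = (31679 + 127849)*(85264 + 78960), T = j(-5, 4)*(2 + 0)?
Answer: -104793305088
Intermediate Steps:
j(o, w) = 1/(2 + o)
T = -⅔ (T = (2 + 0)/(2 - 5) = 2/(-3) = -⅓*2 = -⅔ ≈ -0.66667)
s = 26198326272 (s = 159528*164224 = 26198326272)
l = -4 (l = (0 - ⅔)*6 = -⅔*6 = -4)
l*s = -4*26198326272 = -104793305088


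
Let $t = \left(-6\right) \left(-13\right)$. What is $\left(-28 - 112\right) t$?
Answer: $-10920$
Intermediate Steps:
$t = 78$
$\left(-28 - 112\right) t = \left(-28 - 112\right) 78 = \left(-140\right) 78 = -10920$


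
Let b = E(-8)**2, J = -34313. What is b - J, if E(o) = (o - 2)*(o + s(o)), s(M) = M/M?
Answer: 39213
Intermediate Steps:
s(M) = 1
E(o) = (1 + o)*(-2 + o) (E(o) = (o - 2)*(o + 1) = (-2 + o)*(1 + o) = (1 + o)*(-2 + o))
b = 4900 (b = (-2 + (-8)**2 - 1*(-8))**2 = (-2 + 64 + 8)**2 = 70**2 = 4900)
b - J = 4900 - 1*(-34313) = 4900 + 34313 = 39213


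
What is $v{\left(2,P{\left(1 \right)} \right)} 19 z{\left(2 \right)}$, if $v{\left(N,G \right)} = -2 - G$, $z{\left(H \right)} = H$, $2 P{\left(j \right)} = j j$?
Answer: $-95$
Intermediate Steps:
$P{\left(j \right)} = \frac{j^{2}}{2}$ ($P{\left(j \right)} = \frac{j j}{2} = \frac{j^{2}}{2}$)
$v{\left(2,P{\left(1 \right)} \right)} 19 z{\left(2 \right)} = \left(-2 - \frac{1^{2}}{2}\right) 19 \cdot 2 = \left(-2 - \frac{1}{2} \cdot 1\right) 19 \cdot 2 = \left(-2 - \frac{1}{2}\right) 19 \cdot 2 = \left(- \frac{5}{2}\right) 19 \cdot 2 = \left(- \frac{95}{2}\right) 2 = -95$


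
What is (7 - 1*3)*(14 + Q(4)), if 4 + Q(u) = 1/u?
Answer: 41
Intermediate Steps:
Q(u) = -4 + 1/u
(7 - 1*3)*(14 + Q(4)) = (7 - 1*3)*(14 + (-4 + 1/4)) = (7 - 3)*(14 + (-4 + ¼)) = 4*(14 - 15/4) = 4*(41/4) = 41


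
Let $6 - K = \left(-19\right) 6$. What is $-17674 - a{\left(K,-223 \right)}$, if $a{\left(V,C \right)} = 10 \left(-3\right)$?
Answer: $-17644$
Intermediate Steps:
$K = 120$ ($K = 6 - \left(-19\right) 6 = 6 - -114 = 6 + 114 = 120$)
$a{\left(V,C \right)} = -30$
$-17674 - a{\left(K,-223 \right)} = -17674 - -30 = -17674 + 30 = -17644$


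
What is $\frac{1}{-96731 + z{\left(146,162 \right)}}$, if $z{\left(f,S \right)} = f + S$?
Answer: $- \frac{1}{96423} \approx -1.0371 \cdot 10^{-5}$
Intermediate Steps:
$z{\left(f,S \right)} = S + f$
$\frac{1}{-96731 + z{\left(146,162 \right)}} = \frac{1}{-96731 + \left(162 + 146\right)} = \frac{1}{-96731 + 308} = \frac{1}{-96423} = - \frac{1}{96423}$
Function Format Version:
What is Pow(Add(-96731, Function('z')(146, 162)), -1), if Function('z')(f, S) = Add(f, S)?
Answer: Rational(-1, 96423) ≈ -1.0371e-5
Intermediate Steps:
Function('z')(f, S) = Add(S, f)
Pow(Add(-96731, Function('z')(146, 162)), -1) = Pow(Add(-96731, Add(162, 146)), -1) = Pow(Add(-96731, 308), -1) = Pow(-96423, -1) = Rational(-1, 96423)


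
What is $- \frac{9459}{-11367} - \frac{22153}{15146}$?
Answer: $- \frac{12060793}{19129398} \approx -0.63048$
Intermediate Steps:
$- \frac{9459}{-11367} - \frac{22153}{15146} = \left(-9459\right) \left(- \frac{1}{11367}\right) - \frac{22153}{15146} = \frac{1051}{1263} - \frac{22153}{15146} = - \frac{12060793}{19129398}$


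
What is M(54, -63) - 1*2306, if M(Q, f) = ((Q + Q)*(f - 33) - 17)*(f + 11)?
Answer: 537714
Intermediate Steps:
M(Q, f) = (-17 + 2*Q*(-33 + f))*(11 + f) (M(Q, f) = ((2*Q)*(-33 + f) - 17)*(11 + f) = (2*Q*(-33 + f) - 17)*(11 + f) = (-17 + 2*Q*(-33 + f))*(11 + f))
M(54, -63) - 1*2306 = (-187 - 726*54 - 17*(-63) - 44*54*(-63) + 2*54*(-63)²) - 1*2306 = (-187 - 39204 + 1071 + 149688 + 2*54*3969) - 2306 = (-187 - 39204 + 1071 + 149688 + 428652) - 2306 = 540020 - 2306 = 537714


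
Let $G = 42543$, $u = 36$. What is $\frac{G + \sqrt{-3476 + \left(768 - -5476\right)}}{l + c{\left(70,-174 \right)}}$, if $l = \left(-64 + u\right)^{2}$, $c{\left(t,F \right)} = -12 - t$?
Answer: $\frac{4727}{78} + \frac{2 \sqrt{173}}{351} \approx 60.677$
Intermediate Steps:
$l = 784$ ($l = \left(-64 + 36\right)^{2} = \left(-28\right)^{2} = 784$)
$\frac{G + \sqrt{-3476 + \left(768 - -5476\right)}}{l + c{\left(70,-174 \right)}} = \frac{42543 + \sqrt{-3476 + \left(768 - -5476\right)}}{784 - 82} = \frac{42543 + \sqrt{-3476 + \left(768 + 5476\right)}}{784 - 82} = \frac{42543 + \sqrt{-3476 + 6244}}{784 - 82} = \frac{42543 + \sqrt{2768}}{702} = \left(42543 + 4 \sqrt{173}\right) \frac{1}{702} = \frac{4727}{78} + \frac{2 \sqrt{173}}{351}$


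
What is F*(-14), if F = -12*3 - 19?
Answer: 770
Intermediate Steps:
F = -55 (F = -36 - 19 = -55)
F*(-14) = -55*(-14) = 770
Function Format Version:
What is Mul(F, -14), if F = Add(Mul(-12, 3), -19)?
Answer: 770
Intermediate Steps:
F = -55 (F = Add(-36, -19) = -55)
Mul(F, -14) = Mul(-55, -14) = 770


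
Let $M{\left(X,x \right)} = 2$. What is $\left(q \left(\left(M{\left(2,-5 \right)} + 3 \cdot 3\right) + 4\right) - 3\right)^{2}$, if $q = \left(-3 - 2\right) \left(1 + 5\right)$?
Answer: $205209$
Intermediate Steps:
$q = -30$ ($q = \left(-5\right) 6 = -30$)
$\left(q \left(\left(M{\left(2,-5 \right)} + 3 \cdot 3\right) + 4\right) - 3\right)^{2} = \left(- 30 \left(\left(2 + 3 \cdot 3\right) + 4\right) - 3\right)^{2} = \left(- 30 \left(\left(2 + 9\right) + 4\right) - 3\right)^{2} = \left(- 30 \left(11 + 4\right) - 3\right)^{2} = \left(\left(-30\right) 15 - 3\right)^{2} = \left(-450 - 3\right)^{2} = \left(-453\right)^{2} = 205209$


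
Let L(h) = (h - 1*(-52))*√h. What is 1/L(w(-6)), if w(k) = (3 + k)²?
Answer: 1/183 ≈ 0.0054645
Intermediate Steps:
L(h) = √h*(52 + h) (L(h) = (h + 52)*√h = (52 + h)*√h = √h*(52 + h))
1/L(w(-6)) = 1/(√((3 - 6)²)*(52 + (3 - 6)²)) = 1/(√((-3)²)*(52 + (-3)²)) = 1/(√9*(52 + 9)) = 1/(3*61) = 1/183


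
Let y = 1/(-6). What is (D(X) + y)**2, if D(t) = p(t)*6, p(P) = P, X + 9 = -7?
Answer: 332929/36 ≈ 9248.0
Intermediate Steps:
X = -16 (X = -9 - 7 = -16)
D(t) = 6*t (D(t) = t*6 = 6*t)
y = -1/6 ≈ -0.16667
(D(X) + y)**2 = (6*(-16) - 1/6)**2 = (-96 - 1/6)**2 = (-577/6)**2 = 332929/36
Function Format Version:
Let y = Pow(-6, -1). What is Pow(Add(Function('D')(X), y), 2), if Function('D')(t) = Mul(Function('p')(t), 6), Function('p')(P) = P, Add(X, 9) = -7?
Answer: Rational(332929, 36) ≈ 9248.0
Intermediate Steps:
X = -16 (X = Add(-9, -7) = -16)
Function('D')(t) = Mul(6, t) (Function('D')(t) = Mul(t, 6) = Mul(6, t))
y = Rational(-1, 6) ≈ -0.16667
Pow(Add(Function('D')(X), y), 2) = Pow(Add(Mul(6, -16), Rational(-1, 6)), 2) = Pow(Add(-96, Rational(-1, 6)), 2) = Pow(Rational(-577, 6), 2) = Rational(332929, 36)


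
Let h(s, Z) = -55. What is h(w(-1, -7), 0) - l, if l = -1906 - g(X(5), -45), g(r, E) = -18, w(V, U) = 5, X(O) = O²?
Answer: 1833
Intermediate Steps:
l = -1888 (l = -1906 - 1*(-18) = -1906 + 18 = -1888)
h(w(-1, -7), 0) - l = -55 - 1*(-1888) = -55 + 1888 = 1833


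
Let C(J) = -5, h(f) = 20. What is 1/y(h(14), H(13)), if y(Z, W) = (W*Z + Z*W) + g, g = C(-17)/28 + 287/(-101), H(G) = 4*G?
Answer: 2828/5873699 ≈ 0.00048147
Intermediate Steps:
g = -8541/2828 (g = -5/28 + 287/(-101) = -5*1/28 + 287*(-1/101) = -5/28 - 287/101 = -8541/2828 ≈ -3.0202)
y(Z, W) = -8541/2828 + 2*W*Z (y(Z, W) = (W*Z + Z*W) - 8541/2828 = (W*Z + W*Z) - 8541/2828 = 2*W*Z - 8541/2828 = -8541/2828 + 2*W*Z)
1/y(h(14), H(13)) = 1/(-8541/2828 + 2*(4*13)*20) = 1/(-8541/2828 + 2*52*20) = 1/(-8541/2828 + 2080) = 1/(5873699/2828) = 2828/5873699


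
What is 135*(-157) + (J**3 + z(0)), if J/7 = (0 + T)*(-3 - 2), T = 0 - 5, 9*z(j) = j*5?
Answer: 5338180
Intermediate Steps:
z(j) = 5*j/9 (z(j) = (j*5)/9 = (5*j)/9 = 5*j/9)
T = -5
J = 175 (J = 7*((0 - 5)*(-3 - 2)) = 7*(-5*(-5)) = 7*25 = 175)
135*(-157) + (J**3 + z(0)) = 135*(-157) + (175**3 + (5/9)*0) = -21195 + (5359375 + 0) = -21195 + 5359375 = 5338180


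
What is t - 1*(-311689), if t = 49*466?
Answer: 334523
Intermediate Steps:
t = 22834
t - 1*(-311689) = 22834 - 1*(-311689) = 22834 + 311689 = 334523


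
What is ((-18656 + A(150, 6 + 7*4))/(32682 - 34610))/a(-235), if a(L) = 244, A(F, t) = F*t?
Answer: 3389/117608 ≈ 0.028816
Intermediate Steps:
((-18656 + A(150, 6 + 7*4))/(32682 - 34610))/a(-235) = ((-18656 + 150*(6 + 7*4))/(32682 - 34610))/244 = ((-18656 + 150*(6 + 28))/(-1928))*(1/244) = ((-18656 + 150*34)*(-1/1928))*(1/244) = ((-18656 + 5100)*(-1/1928))*(1/244) = -13556*(-1/1928)*(1/244) = (3389/482)*(1/244) = 3389/117608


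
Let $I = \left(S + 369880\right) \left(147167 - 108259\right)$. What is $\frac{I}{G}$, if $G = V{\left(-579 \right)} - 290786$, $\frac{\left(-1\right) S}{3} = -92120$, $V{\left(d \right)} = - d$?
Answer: $- \frac{25143905920}{290207} \approx -86641.0$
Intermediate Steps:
$S = 276360$ ($S = \left(-3\right) \left(-92120\right) = 276360$)
$I = 25143905920$ ($I = \left(276360 + 369880\right) \left(147167 - 108259\right) = 646240 \cdot 38908 = 25143905920$)
$G = -290207$ ($G = \left(-1\right) \left(-579\right) - 290786 = 579 - 290786 = -290207$)
$\frac{I}{G} = \frac{25143905920}{-290207} = 25143905920 \left(- \frac{1}{290207}\right) = - \frac{25143905920}{290207}$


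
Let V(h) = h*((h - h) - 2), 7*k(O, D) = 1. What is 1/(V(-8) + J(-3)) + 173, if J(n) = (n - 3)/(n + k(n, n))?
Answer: 31323/181 ≈ 173.06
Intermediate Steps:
k(O, D) = 1/7 (k(O, D) = (1/7)*1 = 1/7)
J(n) = (-3 + n)/(1/7 + n) (J(n) = (n - 3)/(n + 1/7) = (-3 + n)/(1/7 + n))
V(h) = -2*h (V(h) = h*(0 - 2) = h*(-2) = -2*h)
1/(V(-8) + J(-3)) + 173 = 1/(-2*(-8) + 7*(-3 - 3)/(1 + 7*(-3))) + 173 = 1/(16 + 7*(-6)/(1 - 21)) + 173 = 1/(16 + 7*(-6)/(-20)) + 173 = 1/(16 + 7*(-1/20)*(-6)) + 173 = 1/(16 + 21/10) + 173 = 1/(181/10) + 173 = 10/181 + 173 = 31323/181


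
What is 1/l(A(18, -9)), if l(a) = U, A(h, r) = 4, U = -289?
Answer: -1/289 ≈ -0.0034602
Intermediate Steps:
l(a) = -289
1/l(A(18, -9)) = 1/(-289) = -1/289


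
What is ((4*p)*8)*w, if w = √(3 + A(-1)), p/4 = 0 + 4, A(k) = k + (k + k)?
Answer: 0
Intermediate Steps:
A(k) = 3*k (A(k) = k + 2*k = 3*k)
p = 16 (p = 4*(0 + 4) = 4*4 = 16)
w = 0 (w = √(3 + 3*(-1)) = √(3 - 3) = √0 = 0)
((4*p)*8)*w = ((4*16)*8)*0 = (64*8)*0 = 512*0 = 0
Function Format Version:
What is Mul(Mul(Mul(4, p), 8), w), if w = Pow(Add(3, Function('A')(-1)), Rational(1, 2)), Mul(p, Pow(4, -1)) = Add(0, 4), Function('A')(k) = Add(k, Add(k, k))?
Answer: 0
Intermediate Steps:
Function('A')(k) = Mul(3, k) (Function('A')(k) = Add(k, Mul(2, k)) = Mul(3, k))
p = 16 (p = Mul(4, Add(0, 4)) = Mul(4, 4) = 16)
w = 0 (w = Pow(Add(3, Mul(3, -1)), Rational(1, 2)) = Pow(Add(3, -3), Rational(1, 2)) = Pow(0, Rational(1, 2)) = 0)
Mul(Mul(Mul(4, p), 8), w) = Mul(Mul(Mul(4, 16), 8), 0) = Mul(Mul(64, 8), 0) = Mul(512, 0) = 0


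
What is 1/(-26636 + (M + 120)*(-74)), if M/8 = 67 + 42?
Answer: -1/100044 ≈ -9.9956e-6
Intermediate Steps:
M = 872 (M = 8*(67 + 42) = 8*109 = 872)
1/(-26636 + (M + 120)*(-74)) = 1/(-26636 + (872 + 120)*(-74)) = 1/(-26636 + 992*(-74)) = 1/(-26636 - 73408) = 1/(-100044) = -1/100044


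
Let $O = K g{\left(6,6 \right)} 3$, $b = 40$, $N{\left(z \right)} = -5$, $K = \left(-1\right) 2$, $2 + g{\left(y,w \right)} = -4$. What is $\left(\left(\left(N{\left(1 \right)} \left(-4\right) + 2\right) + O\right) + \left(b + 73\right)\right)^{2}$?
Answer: $29241$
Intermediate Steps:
$g{\left(y,w \right)} = -6$ ($g{\left(y,w \right)} = -2 - 4 = -6$)
$K = -2$
$O = 36$ ($O = \left(-2\right) \left(-6\right) 3 = 12 \cdot 3 = 36$)
$\left(\left(\left(N{\left(1 \right)} \left(-4\right) + 2\right) + O\right) + \left(b + 73\right)\right)^{2} = \left(\left(\left(\left(-5\right) \left(-4\right) + 2\right) + 36\right) + \left(40 + 73\right)\right)^{2} = \left(\left(\left(20 + 2\right) + 36\right) + 113\right)^{2} = \left(\left(22 + 36\right) + 113\right)^{2} = \left(58 + 113\right)^{2} = 171^{2} = 29241$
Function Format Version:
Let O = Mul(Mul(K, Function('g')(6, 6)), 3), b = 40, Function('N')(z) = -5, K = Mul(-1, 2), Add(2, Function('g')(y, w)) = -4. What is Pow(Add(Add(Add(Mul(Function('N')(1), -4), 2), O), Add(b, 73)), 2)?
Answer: 29241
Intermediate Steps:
Function('g')(y, w) = -6 (Function('g')(y, w) = Add(-2, -4) = -6)
K = -2
O = 36 (O = Mul(Mul(-2, -6), 3) = Mul(12, 3) = 36)
Pow(Add(Add(Add(Mul(Function('N')(1), -4), 2), O), Add(b, 73)), 2) = Pow(Add(Add(Add(Mul(-5, -4), 2), 36), Add(40, 73)), 2) = Pow(Add(Add(Add(20, 2), 36), 113), 2) = Pow(Add(Add(22, 36), 113), 2) = Pow(Add(58, 113), 2) = Pow(171, 2) = 29241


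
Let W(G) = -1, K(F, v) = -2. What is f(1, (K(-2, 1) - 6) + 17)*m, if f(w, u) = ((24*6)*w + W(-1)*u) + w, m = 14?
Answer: 1904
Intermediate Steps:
f(w, u) = -u + 145*w (f(w, u) = ((24*6)*w - u) + w = (144*w - u) + w = (-u + 144*w) + w = -u + 145*w)
f(1, (K(-2, 1) - 6) + 17)*m = (-((-2 - 6) + 17) + 145*1)*14 = (-(-8 + 17) + 145)*14 = (-1*9 + 145)*14 = (-9 + 145)*14 = 136*14 = 1904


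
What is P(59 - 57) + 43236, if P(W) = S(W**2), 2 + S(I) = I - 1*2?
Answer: 43236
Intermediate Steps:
S(I) = -4 + I (S(I) = -2 + (I - 1*2) = -2 + (I - 2) = -2 + (-2 + I) = -4 + I)
P(W) = -4 + W**2
P(59 - 57) + 43236 = (-4 + (59 - 57)**2) + 43236 = (-4 + 2**2) + 43236 = (-4 + 4) + 43236 = 0 + 43236 = 43236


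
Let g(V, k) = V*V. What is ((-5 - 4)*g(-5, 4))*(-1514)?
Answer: 340650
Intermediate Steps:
g(V, k) = V²
((-5 - 4)*g(-5, 4))*(-1514) = ((-5 - 4)*(-5)²)*(-1514) = -9*25*(-1514) = -225*(-1514) = 340650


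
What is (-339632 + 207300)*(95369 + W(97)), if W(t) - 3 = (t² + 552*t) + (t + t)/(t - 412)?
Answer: -6599685456092/315 ≈ -2.0951e+10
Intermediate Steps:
W(t) = 3 + t² + 552*t + 2*t/(-412 + t) (W(t) = 3 + ((t² + 552*t) + (t + t)/(t - 412)) = 3 + ((t² + 552*t) + (2*t)/(-412 + t)) = 3 + ((t² + 552*t) + 2*t/(-412 + t)) = 3 + (t² + 552*t + 2*t/(-412 + t)) = 3 + t² + 552*t + 2*t/(-412 + t))
(-339632 + 207300)*(95369 + W(97)) = (-339632 + 207300)*(95369 + (-1236 + 97³ - 227419*97 + 140*97²)/(-412 + 97)) = -132332*(95369 + (-1236 + 912673 - 22059643 + 140*9409)/(-315)) = -132332*(95369 - (-1236 + 912673 - 22059643 + 1317260)/315) = -132332*(95369 - 1/315*(-19830946)) = -132332*(95369 + 19830946/315) = -132332*49872181/315 = -6599685456092/315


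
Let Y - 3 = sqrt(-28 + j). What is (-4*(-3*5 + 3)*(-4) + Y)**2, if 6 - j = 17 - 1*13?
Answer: (189 - I*sqrt(26))**2 ≈ 35695.0 - 1927.4*I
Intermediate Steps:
j = 2 (j = 6 - (17 - 1*13) = 6 - (17 - 13) = 6 - 1*4 = 6 - 4 = 2)
Y = 3 + I*sqrt(26) (Y = 3 + sqrt(-28 + 2) = 3 + sqrt(-26) = 3 + I*sqrt(26) ≈ 3.0 + 5.099*I)
(-4*(-3*5 + 3)*(-4) + Y)**2 = (-4*(-3*5 + 3)*(-4) + (3 + I*sqrt(26)))**2 = (-4*(-15 + 3)*(-4) + (3 + I*sqrt(26)))**2 = (-4*(-12)*(-4) + (3 + I*sqrt(26)))**2 = (48*(-4) + (3 + I*sqrt(26)))**2 = (-192 + (3 + I*sqrt(26)))**2 = (-189 + I*sqrt(26))**2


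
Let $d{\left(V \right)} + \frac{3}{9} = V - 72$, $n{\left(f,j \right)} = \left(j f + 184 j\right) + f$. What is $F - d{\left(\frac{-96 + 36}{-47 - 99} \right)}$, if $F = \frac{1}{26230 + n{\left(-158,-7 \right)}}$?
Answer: $\frac{45310401}{629990} \approx 71.922$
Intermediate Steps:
$n{\left(f,j \right)} = f + 184 j + f j$ ($n{\left(f,j \right)} = \left(f j + 184 j\right) + f = \left(184 j + f j\right) + f = f + 184 j + f j$)
$d{\left(V \right)} = - \frac{217}{3} + V$ ($d{\left(V \right)} = - \frac{1}{3} + \left(V - 72\right) = - \frac{1}{3} + \left(-72 + V\right) = - \frac{217}{3} + V$)
$F = \frac{1}{25890}$ ($F = \frac{1}{26230 - 340} = \frac{1}{25890} \approx 3.8625 \cdot 10^{-5}$)
$F - d{\left(\frac{-96 + 36}{-47 - 99} \right)} = \frac{1}{25890} - \left(- \frac{217}{3} + \frac{-96 + 36}{-47 - 99}\right) = \frac{1}{25890} - \left(- \frac{217}{3} - \frac{60}{-146}\right) = \frac{1}{25890} - \left(- \frac{217}{3} - - \frac{30}{73}\right) = \frac{1}{25890} - \left(- \frac{217}{3} + \frac{30}{73}\right) = \frac{1}{25890} - - \frac{15751}{219} = \frac{1}{25890} + \frac{15751}{219} = \frac{45310401}{629990}$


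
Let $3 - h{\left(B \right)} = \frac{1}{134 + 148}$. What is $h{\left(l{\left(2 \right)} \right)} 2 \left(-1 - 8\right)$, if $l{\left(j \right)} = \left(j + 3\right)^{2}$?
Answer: $- \frac{2535}{47} \approx -53.936$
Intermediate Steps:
$l{\left(j \right)} = \left(3 + j\right)^{2}$
$h{\left(B \right)} = \frac{845}{282}$ ($h{\left(B \right)} = 3 - \frac{1}{134 + 148} = 3 - \frac{1}{282} = \frac{845}{282}$)
$h{\left(l{\left(2 \right)} \right)} 2 \left(-1 - 8\right) = \frac{845 \cdot 2 \left(-1 - 8\right)}{282} = \frac{845 \cdot 2 \left(-9\right)}{282} = \frac{845}{282} \left(-18\right) = - \frac{2535}{47}$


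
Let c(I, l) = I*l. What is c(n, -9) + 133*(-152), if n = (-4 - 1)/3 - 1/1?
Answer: -20192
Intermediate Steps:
n = -8/3 (n = -5*⅓ - 1*1 = -5/3 - 1 = -8/3 ≈ -2.6667)
c(n, -9) + 133*(-152) = -8/3*(-9) + 133*(-152) = 24 - 20216 = -20192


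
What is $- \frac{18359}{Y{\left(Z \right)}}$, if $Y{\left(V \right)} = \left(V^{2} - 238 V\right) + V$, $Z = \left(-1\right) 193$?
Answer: $- \frac{18359}{82990} \approx -0.22122$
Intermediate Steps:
$Z = -193$
$Y{\left(V \right)} = V^{2} - 237 V$
$- \frac{18359}{Y{\left(Z \right)}} = - \frac{18359}{\left(-193\right) \left(-237 - 193\right)} = - \frac{18359}{\left(-193\right) \left(-430\right)} = - \frac{18359}{82990}$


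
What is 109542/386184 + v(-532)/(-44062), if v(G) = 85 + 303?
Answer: 389733351/1418003284 ≈ 0.27485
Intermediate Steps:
v(G) = 388
109542/386184 + v(-532)/(-44062) = 109542/386184 + 388/(-44062) = 109542*(1/386184) + 388*(-1/44062) = 18257/64364 - 194/22031 = 389733351/1418003284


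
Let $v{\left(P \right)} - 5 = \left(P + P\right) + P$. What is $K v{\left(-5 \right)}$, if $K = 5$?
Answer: $-50$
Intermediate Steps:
$v{\left(P \right)} = 5 + 3 P$ ($v{\left(P \right)} = 5 + \left(\left(P + P\right) + P\right) = 5 + \left(2 P + P\right) = 5 + 3 P$)
$K v{\left(-5 \right)} = 5 \left(5 + 3 \left(-5\right)\right) = 5 \left(5 - 15\right) = 5 \left(-10\right) = -50$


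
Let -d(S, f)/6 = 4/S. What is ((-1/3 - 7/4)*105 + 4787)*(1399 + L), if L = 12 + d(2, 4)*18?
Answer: 21836235/4 ≈ 5.4591e+6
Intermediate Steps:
d(S, f) = -24/S
L = -204 (L = 12 - 24/2*18 = 12 - 24*1/2*18 = 12 - 12*18 = 12 - 216 = -204)
((-1/3 - 7/4)*105 + 4787)*(1399 + L) = ((-1/3 - 7/4)*105 + 4787)*(1399 - 204) = ((-1*1/3 - 7*1/4)*105 + 4787)*1195 = ((-1/3 - 7/4)*105 + 4787)*1195 = (-25/12*105 + 4787)*1195 = (-875/4 + 4787)*1195 = (18273/4)*1195 = 21836235/4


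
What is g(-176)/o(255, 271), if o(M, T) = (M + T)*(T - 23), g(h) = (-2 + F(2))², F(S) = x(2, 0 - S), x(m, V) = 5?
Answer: 9/130448 ≈ 6.8993e-5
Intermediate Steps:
F(S) = 5
g(h) = 9 (g(h) = (-2 + 5)² = 3² = 9)
o(M, T) = (-23 + T)*(M + T) (o(M, T) = (M + T)*(-23 + T) = (-23 + T)*(M + T))
g(-176)/o(255, 271) = 9/(271² - 23*255 - 23*271 + 255*271) = 9/(73441 - 5865 - 6233 + 69105) = 9/130448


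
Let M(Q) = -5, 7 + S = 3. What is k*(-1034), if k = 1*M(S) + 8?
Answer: -3102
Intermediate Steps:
S = -4 (S = -7 + 3 = -4)
k = 3 (k = 1*(-5) + 8 = -5 + 8 = 3)
k*(-1034) = 3*(-1034) = -3102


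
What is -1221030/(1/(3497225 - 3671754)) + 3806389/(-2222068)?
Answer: 473534123047184771/2222068 ≈ 2.1311e+11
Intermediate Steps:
-1221030/(1/(3497225 - 3671754)) + 3806389/(-2222068) = -1221030/(1/(-174529)) + 3806389*(-1/2222068) = -1221030/(-1/174529) - 3806389/2222068 = -1221030*(-174529) - 3806389/2222068 = 213105144870 - 3806389/2222068 = 473534123047184771/2222068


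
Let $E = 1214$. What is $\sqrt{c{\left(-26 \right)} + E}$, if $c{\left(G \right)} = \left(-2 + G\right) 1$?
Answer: $\sqrt{1186} \approx 34.438$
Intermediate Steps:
$c{\left(G \right)} = -2 + G$
$\sqrt{c{\left(-26 \right)} + E} = \sqrt{\left(-2 - 26\right) + 1214} = \sqrt{-28 + 1214} = \sqrt{1186}$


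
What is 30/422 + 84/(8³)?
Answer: 6351/27008 ≈ 0.23515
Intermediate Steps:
30/422 + 84/(8³) = 30*(1/422) + 84/512 = 15/211 + 84*(1/512) = 15/211 + 21/128 = 6351/27008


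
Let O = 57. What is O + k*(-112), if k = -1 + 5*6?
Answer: -3191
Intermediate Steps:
k = 29 (k = -1 + 30 = 29)
O + k*(-112) = 57 + 29*(-112) = 57 - 3248 = -3191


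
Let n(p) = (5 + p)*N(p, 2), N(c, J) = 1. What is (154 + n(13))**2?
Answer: 29584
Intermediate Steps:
n(p) = 5 + p (n(p) = (5 + p)*1 = 5 + p)
(154 + n(13))**2 = (154 + (5 + 13))**2 = (154 + 18)**2 = 172**2 = 29584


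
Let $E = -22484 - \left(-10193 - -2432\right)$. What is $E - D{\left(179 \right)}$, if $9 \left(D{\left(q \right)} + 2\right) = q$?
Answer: $- \frac{132668}{9} \approx -14741.0$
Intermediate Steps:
$E = -14723$ ($E = -22484 - \left(-10193 + 2432\right) = -22484 - -7761 = -22484 + 7761 = -14723$)
$D{\left(q \right)} = -2 + \frac{q}{9}$
$E - D{\left(179 \right)} = -14723 - \left(-2 + \frac{1}{9} \cdot 179\right) = -14723 - \left(-2 + \frac{179}{9}\right) = -14723 - \frac{161}{9} = - \frac{132668}{9}$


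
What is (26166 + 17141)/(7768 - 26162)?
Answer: -43307/18394 ≈ -2.3544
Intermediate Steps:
(26166 + 17141)/(7768 - 26162) = 43307/(-18394) = 43307*(-1/18394) = -43307/18394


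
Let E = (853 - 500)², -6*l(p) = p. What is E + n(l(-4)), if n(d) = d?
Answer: 373829/3 ≈ 1.2461e+5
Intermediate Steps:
l(p) = -p/6
E = 124609 (E = 353² = 124609)
E + n(l(-4)) = 124609 - ⅙*(-4) = 124609 + ⅔ = 373829/3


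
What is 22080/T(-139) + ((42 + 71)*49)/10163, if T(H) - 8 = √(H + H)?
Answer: 299514329/579291 - 3680*I*√278/57 ≈ 517.04 - 1076.5*I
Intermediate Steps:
T(H) = 8 + √2*√H (T(H) = 8 + √(H + H) = 8 + √(2*H) = 8 + √2*√H)
22080/T(-139) + ((42 + 71)*49)/10163 = 22080/(8 + √2*√(-139)) + ((42 + 71)*49)/10163 = 22080/(8 + √2*(I*√139)) + (113*49)*(1/10163) = 22080/(8 + I*√278) + 5537*(1/10163) = 22080/(8 + I*√278) + 5537/10163 = 5537/10163 + 22080/(8 + I*√278)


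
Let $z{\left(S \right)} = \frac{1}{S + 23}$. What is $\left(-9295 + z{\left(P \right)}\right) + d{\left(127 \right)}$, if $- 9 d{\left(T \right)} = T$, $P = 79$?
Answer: $- \frac{2848585}{306} \approx -9309.1$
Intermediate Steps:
$d{\left(T \right)} = - \frac{T}{9}$
$z{\left(S \right)} = \frac{1}{23 + S}$
$\left(-9295 + z{\left(P \right)}\right) + d{\left(127 \right)} = \left(-9295 + \frac{1}{23 + 79}\right) - \frac{127}{9} = \left(-9295 + \frac{1}{102}\right) - \frac{127}{9} = - \frac{948089}{102} - \frac{127}{9} = - \frac{2848585}{306}$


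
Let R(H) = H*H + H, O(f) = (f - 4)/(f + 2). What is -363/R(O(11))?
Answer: -61347/140 ≈ -438.19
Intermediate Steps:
O(f) = (-4 + f)/(2 + f)
R(H) = H + H² (R(H) = H² + H = H + H²)
-363/R(O(11)) = -363*(2 + 11)/((1 + (-4 + 11)/(2 + 11))*(-4 + 11)) = -363*13/(7*(1 + 7/13)) = -363/((7/13)*(20/13)) = -363/140/169 = -363*169/140 = -61347/140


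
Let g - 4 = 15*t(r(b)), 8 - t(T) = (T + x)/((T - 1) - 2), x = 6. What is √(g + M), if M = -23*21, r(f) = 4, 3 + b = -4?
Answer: I*√509 ≈ 22.561*I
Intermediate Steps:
b = -7 (b = -3 - 4 = -7)
t(T) = 8 - (6 + T)/(-3 + T) (t(T) = 8 - (T + 6)/((T - 1) - 2) = 8 - (6 + T)/((-1 + T) - 2) = 8 - (6 + T)/(-3 + T))
g = -26 (g = 4 + 15*((-30 + 7*4)/(-3 + 4)) = 4 + 15*((-30 + 28)/1) = 4 + 15*(1*(-2)) = 4 + 15*(-2) = 4 - 30 = -26)
M = -483
√(g + M) = √(-26 - 483) = √(-509) = I*√509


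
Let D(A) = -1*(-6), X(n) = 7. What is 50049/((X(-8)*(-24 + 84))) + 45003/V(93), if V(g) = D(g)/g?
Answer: 97673193/140 ≈ 6.9767e+5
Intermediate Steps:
D(A) = 6
V(g) = 6/g
50049/((X(-8)*(-24 + 84))) + 45003/V(93) = 50049/((7*(-24 + 84))) + 45003/((6/93)) = 50049/((7*60)) + 45003/((6*(1/93))) = 50049/420 + 45003/(2/31) = 50049*(1/420) + 45003*(31/2) = 16683/140 + 1395093/2 = 97673193/140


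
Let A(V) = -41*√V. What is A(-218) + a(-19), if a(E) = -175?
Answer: -175 - 41*I*√218 ≈ -175.0 - 605.36*I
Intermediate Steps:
A(-218) + a(-19) = -41*I*√218 - 175 = -175 - 41*I*√218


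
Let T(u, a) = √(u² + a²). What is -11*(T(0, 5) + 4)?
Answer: -99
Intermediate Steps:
T(u, a) = √(a² + u²)
-11*(T(0, 5) + 4) = -11*(√(5² + 0²) + 4) = -11*(√(25 + 0) + 4) = -11*(√25 + 4) = -11*(5 + 4) = -11*9 = -99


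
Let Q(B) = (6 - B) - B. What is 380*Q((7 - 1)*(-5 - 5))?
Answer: 47880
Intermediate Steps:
Q(B) = 6 - 2*B (Q(B) = (6 - B) - B = 6 - 2*B)
380*Q((7 - 1)*(-5 - 5)) = 380*(6 - 2*(7 - 1)*(-5 - 5)) = 380*(6 - 12*(-10)) = 380*(6 - 2*(-60)) = 380*(6 + 120) = 380*126 = 47880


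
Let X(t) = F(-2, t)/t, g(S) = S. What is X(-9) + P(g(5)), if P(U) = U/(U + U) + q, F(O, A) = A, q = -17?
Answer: -31/2 ≈ -15.500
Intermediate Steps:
P(U) = -33/2 (P(U) = U/(U + U) - 17 = U/((2*U)) - 17 = (1/(2*U))*U - 17 = ½ - 17 = -33/2)
X(t) = 1 (X(t) = t/t = 1)
X(-9) + P(g(5)) = 1 - 33/2 = -31/2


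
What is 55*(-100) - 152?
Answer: -5652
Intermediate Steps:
55*(-100) - 152 = -5500 - 152 = -5652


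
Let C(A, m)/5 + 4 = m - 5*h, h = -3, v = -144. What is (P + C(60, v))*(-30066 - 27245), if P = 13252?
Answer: -721373557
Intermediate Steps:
C(A, m) = 55 + 5*m (C(A, m) = -20 + 5*(m - 5*(-3)) = -20 + 5*(m + 15) = -20 + 5*(15 + m) = -20 + (75 + 5*m) = 55 + 5*m)
(P + C(60, v))*(-30066 - 27245) = (13252 + (55 + 5*(-144)))*(-30066 - 27245) = (13252 + (55 - 720))*(-57311) = (13252 - 665)*(-57311) = 12587*(-57311) = -721373557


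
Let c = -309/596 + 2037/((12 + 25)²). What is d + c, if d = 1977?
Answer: 1613872779/815924 ≈ 1978.0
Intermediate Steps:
c = 791031/815924 (c = -309*1/596 + 2037/(37²) = -309/596 + 2037/1369 = 791031/815924 ≈ 0.96949)
d + c = 1977 + 791031/815924 = 1613872779/815924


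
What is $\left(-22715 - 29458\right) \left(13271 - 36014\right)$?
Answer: $1186570539$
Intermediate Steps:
$\left(-22715 - 29458\right) \left(13271 - 36014\right) = \left(-52173\right) \left(-22743\right) = 1186570539$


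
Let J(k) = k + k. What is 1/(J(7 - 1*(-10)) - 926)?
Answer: -1/892 ≈ -0.0011211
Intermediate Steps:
J(k) = 2*k
1/(J(7 - 1*(-10)) - 926) = 1/(2*(7 - 1*(-10)) - 926) = 1/(2*(7 + 10) - 926) = 1/(2*17 - 926) = 1/(34 - 926) = 1/(-892) = -1/892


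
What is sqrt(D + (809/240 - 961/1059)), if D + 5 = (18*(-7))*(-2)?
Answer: sqrt(111907373415)/21180 ≈ 15.794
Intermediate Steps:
D = 247 (D = -5 + (18*(-7))*(-2) = -5 - 126*(-2) = -5 + 252 = 247)
sqrt(D + (809/240 - 961/1059)) = sqrt(247 + (809/240 - 961/1059)) = sqrt(247 + 208697/84720) = sqrt(21134537/84720) = sqrt(111907373415)/21180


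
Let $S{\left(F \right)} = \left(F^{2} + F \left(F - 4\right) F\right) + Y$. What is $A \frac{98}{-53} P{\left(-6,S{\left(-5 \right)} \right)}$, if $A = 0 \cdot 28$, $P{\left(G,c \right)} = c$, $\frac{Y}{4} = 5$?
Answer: $0$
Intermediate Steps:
$Y = 20$ ($Y = 4 \cdot 5 = 20$)
$S{\left(F \right)} = 20 + F^{2} + F^{2} \left(-4 + F\right)$ ($S{\left(F \right)} = \left(F^{2} + F \left(F - 4\right) F\right) + 20 = \left(F^{2} + F \left(-4 + F\right) F\right) + 20 = \left(F^{2} + F^{2} \left(-4 + F\right)\right) + 20 = 20 + F^{2} + F^{2} \left(-4 + F\right)$)
$A = 0$
$A \frac{98}{-53} P{\left(-6,S{\left(-5 \right)} \right)} = 0 \frac{98}{-53} \left(20 + \left(-5\right)^{3} - 3 \left(-5\right)^{2}\right) = 0 \cdot 98 \left(- \frac{1}{53}\right) \left(20 - 125 - 75\right) = 0 \left(- \frac{98}{53}\right) \left(20 - 125 - 75\right) = 0 \left(-180\right) = 0$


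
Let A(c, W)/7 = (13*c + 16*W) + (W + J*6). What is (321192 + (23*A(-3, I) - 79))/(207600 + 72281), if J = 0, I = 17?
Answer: 361363/279881 ≈ 1.2911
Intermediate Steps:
A(c, W) = 91*c + 119*W (A(c, W) = 7*((13*c + 16*W) + (W + 0*6)) = 7*((13*c + 16*W) + (W + 0)) = 7*((13*c + 16*W) + W) = 7*(13*c + 17*W) = 91*c + 119*W)
(321192 + (23*A(-3, I) - 79))/(207600 + 72281) = (321192 + (23*(91*(-3) + 119*17) - 79))/(207600 + 72281) = (321192 + (23*(-273 + 2023) - 79))/279881 = (321192 + (23*1750 - 79))*(1/279881) = (321192 + (40250 - 79))*(1/279881) = (321192 + 40171)*(1/279881) = 361363*(1/279881) = 361363/279881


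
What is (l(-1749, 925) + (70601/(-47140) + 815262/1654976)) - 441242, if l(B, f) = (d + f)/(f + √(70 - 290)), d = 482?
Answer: 7*(-1229422283905742*√55 + 568605846165243595*I)/(9751946080*(-925*I + 2*√55)) ≈ -4.4124e+5 - 0.024384*I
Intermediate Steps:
l(B, f) = (482 + f)/(f + 2*I*√55) (l(B, f) = (482 + f)/(f + √(70 - 290)) = (482 + f)/(f + √(-220)) = (482 + f)/(f + 2*I*√55))
(l(-1749, 925) + (70601/(-47140) + 815262/1654976)) - 441242 = ((482 + 925)/(925 + 2*I*√55) + (70601/(-47140) + 815262/1654976)) - 441242 = (1407/(925 + 2*I*√55) + (70601*(-1/47140) + 815262*(1/1654976))) - 441242 = (1407/(925 + 2*I*√55) + (-70601/47140 + 407631/827488)) - 441242 = (1407/(925 + 2*I*√55) - 9801438737/9751946080) - 441242 = (-9801438737/9751946080 + 1407/(925 + 2*I*√55)) - 441242 = -4302977993670097/9751946080 + 1407/(925 + 2*I*√55)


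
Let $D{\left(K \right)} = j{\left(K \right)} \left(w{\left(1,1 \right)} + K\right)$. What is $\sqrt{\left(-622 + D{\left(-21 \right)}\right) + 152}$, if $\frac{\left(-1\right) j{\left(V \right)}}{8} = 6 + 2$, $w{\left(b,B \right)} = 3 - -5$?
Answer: $\sqrt{362} \approx 19.026$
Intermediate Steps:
$w{\left(b,B \right)} = 8$ ($w{\left(b,B \right)} = 3 + 5 = 8$)
$j{\left(V \right)} = -64$ ($j{\left(V \right)} = - 8 \left(6 + 2\right) = \left(-8\right) 8 = -64$)
$D{\left(K \right)} = -512 - 64 K$ ($D{\left(K \right)} = - 64 \left(8 + K\right) = -512 - 64 K$)
$\sqrt{\left(-622 + D{\left(-21 \right)}\right) + 152} = \sqrt{\left(-622 - -832\right) + 152} = \sqrt{\left(-622 + \left(-512 + 1344\right)\right) + 152} = \sqrt{\left(-622 + 832\right) + 152} = \sqrt{210 + 152} = \sqrt{362}$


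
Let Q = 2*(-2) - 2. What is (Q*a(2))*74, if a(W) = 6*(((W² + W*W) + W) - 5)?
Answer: -13320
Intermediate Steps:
Q = -6 (Q = -4 - 2 = -6)
a(W) = -30 + 6*W + 12*W² (a(W) = 6*(((W² + W²) + W) - 5) = 6*((2*W² + W) - 5) = 6*((W + 2*W²) - 5) = 6*(-5 + W + 2*W²) = -30 + 6*W + 12*W²)
(Q*a(2))*74 = -6*(-30 + 6*2 + 12*2²)*74 = -6*(-30 + 12 + 12*4)*74 = -6*(-30 + 12 + 48)*74 = -6*30*74 = -180*74 = -13320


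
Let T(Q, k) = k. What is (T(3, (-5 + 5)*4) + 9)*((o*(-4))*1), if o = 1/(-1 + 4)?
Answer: -12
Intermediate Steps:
o = ⅓ (o = 1/3 = ⅓ ≈ 0.33333)
(T(3, (-5 + 5)*4) + 9)*((o*(-4))*1) = ((-5 + 5)*4 + 9)*(((⅓)*(-4))*1) = (0*4 + 9)*(-4/3*1) = (0 + 9)*(-4/3) = 9*(-4/3) = -12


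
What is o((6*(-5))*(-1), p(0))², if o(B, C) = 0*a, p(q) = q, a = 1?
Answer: 0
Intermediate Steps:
o(B, C) = 0 (o(B, C) = 0*1 = 0)
o((6*(-5))*(-1), p(0))² = 0² = 0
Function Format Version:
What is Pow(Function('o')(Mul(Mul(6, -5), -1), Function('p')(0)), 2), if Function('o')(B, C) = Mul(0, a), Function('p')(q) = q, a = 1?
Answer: 0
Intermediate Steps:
Function('o')(B, C) = 0 (Function('o')(B, C) = Mul(0, 1) = 0)
Pow(Function('o')(Mul(Mul(6, -5), -1), Function('p')(0)), 2) = Pow(0, 2) = 0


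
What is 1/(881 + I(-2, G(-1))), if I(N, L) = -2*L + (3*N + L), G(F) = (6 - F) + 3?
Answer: 1/865 ≈ 0.0011561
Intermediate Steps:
G(F) = 9 - F
I(N, L) = -L + 3*N (I(N, L) = -2*L + (L + 3*N) = -L + 3*N)
1/(881 + I(-2, G(-1))) = 1/(881 + (-(9 - 1*(-1)) + 3*(-2))) = 1/(881 + (-(9 + 1) - 6)) = 1/(881 + (-1*10 - 6)) = 1/(881 + (-10 - 6)) = 1/(881 - 16) = 1/865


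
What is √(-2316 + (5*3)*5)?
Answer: 3*I*√249 ≈ 47.339*I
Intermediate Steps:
√(-2316 + (5*3)*5) = √(-2316 + 15*5) = √(-2316 + 75) = √(-2241) = 3*I*√249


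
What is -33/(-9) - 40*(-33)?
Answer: 3971/3 ≈ 1323.7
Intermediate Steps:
-33/(-9) - 40*(-33) = -33*(-1/9) + 1320 = 11/3 + 1320 = 3971/3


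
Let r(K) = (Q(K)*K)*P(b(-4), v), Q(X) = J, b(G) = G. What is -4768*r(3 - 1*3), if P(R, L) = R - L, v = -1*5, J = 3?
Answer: 0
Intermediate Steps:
Q(X) = 3
v = -5
r(K) = 3*K (r(K) = (3*K)*(-4 - 1*(-5)) = (3*K)*(-4 + 5) = (3*K)*1 = 3*K)
-4768*r(3 - 1*3) = -14304*(3 - 1*3) = -14304*(3 - 3) = -14304*0 = -4768*0 = 0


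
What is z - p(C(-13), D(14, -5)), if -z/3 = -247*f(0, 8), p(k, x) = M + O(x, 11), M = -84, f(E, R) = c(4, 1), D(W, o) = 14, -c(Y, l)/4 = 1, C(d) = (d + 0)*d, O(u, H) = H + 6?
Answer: -2897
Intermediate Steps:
O(u, H) = 6 + H
C(d) = d**2 (C(d) = d*d = d**2)
c(Y, l) = -4 (c(Y, l) = -4*1 = -4)
f(E, R) = -4
p(k, x) = -67 (p(k, x) = -84 + (6 + 11) = -84 + 17 = -67)
z = -2964 (z = -(-741)*(-4) = -3*988 = -2964)
z - p(C(-13), D(14, -5)) = -2964 - 1*(-67) = -2964 + 67 = -2897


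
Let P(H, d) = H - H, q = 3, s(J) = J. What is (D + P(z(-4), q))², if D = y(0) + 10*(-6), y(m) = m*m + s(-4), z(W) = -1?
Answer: 4096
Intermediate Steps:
P(H, d) = 0
y(m) = -4 + m² (y(m) = m*m - 4 = m² - 4 = -4 + m²)
D = -64 (D = (-4 + 0²) + 10*(-6) = (-4 + 0) - 60 = -4 - 60 = -64)
(D + P(z(-4), q))² = (-64 + 0)² = (-64)² = 4096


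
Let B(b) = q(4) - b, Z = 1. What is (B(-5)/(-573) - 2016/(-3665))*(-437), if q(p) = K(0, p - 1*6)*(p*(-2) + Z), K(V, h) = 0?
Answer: -496800391/2100045 ≈ -236.57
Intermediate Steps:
q(p) = 0 (q(p) = 0*(p*(-2) + 1) = 0*(-2*p + 1) = 0*(1 - 2*p) = 0)
B(b) = -b (B(b) = 0 - b = -b)
(B(-5)/(-573) - 2016/(-3665))*(-437) = (-1*(-5)/(-573) - 2016/(-3665))*(-437) = (5*(-1/573) - 2016*(-1/3665))*(-437) = (-5/573 + 2016/3665)*(-437) = (1136843/2100045)*(-437) = -496800391/2100045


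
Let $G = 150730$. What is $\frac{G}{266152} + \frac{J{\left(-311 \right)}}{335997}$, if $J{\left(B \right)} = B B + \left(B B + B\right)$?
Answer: $\frac{5669279429}{4968126308} \approx 1.1411$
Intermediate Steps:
$J{\left(B \right)} = B + 2 B^{2}$ ($J{\left(B \right)} = B^{2} + \left(B^{2} + B\right) = B^{2} + \left(B + B^{2}\right) = B + 2 B^{2}$)
$\frac{G}{266152} + \frac{J{\left(-311 \right)}}{335997} = \frac{150730}{266152} + \frac{\left(-311\right) \left(1 + 2 \left(-311\right)\right)}{335997} = 150730 \cdot \frac{1}{266152} + - 311 \left(1 - 622\right) \frac{1}{335997} = \frac{75365}{133076} + \left(-311\right) \left(-621\right) \frac{1}{335997} = \frac{75365}{133076} + 193131 \cdot \frac{1}{335997} = \frac{75365}{133076} + \frac{21459}{37333} = \frac{5669279429}{4968126308}$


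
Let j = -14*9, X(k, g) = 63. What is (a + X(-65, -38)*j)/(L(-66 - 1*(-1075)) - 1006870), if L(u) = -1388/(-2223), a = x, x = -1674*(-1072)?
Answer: -1985794785/1119135311 ≈ -1.7744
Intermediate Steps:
x = 1794528
a = 1794528
j = -126
L(u) = 1388/2223 (L(u) = -1388*(-1/2223) = 1388/2223)
(a + X(-65, -38)*j)/(L(-66 - 1*(-1075)) - 1006870) = (1794528 + 63*(-126))/(1388/2223 - 1006870) = (1794528 - 7938)/(-2238270622/2223) = 1786590*(-2223/2238270622) = -1985794785/1119135311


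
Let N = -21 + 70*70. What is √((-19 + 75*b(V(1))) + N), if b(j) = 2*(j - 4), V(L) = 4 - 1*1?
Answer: √4710 ≈ 68.629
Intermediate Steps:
V(L) = 3 (V(L) = 4 - 1 = 3)
b(j) = -8 + 2*j (b(j) = 2*(-4 + j) = -8 + 2*j)
N = 4879 (N = -21 + 4900 = 4879)
√((-19 + 75*b(V(1))) + N) = √((-19 + 75*(-8 + 2*3)) + 4879) = √((-19 + 75*(-8 + 6)) + 4879) = √((-19 + 75*(-2)) + 4879) = √((-19 - 150) + 4879) = √(-169 + 4879) = √4710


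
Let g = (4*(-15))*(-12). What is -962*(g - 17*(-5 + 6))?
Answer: -676286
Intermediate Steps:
g = 720 (g = -60*(-12) = 720)
-962*(g - 17*(-5 + 6)) = -962*(720 - 17*(-5 + 6)) = -962*(720 - 17*1) = -962*(720 - 17) = -962*703 = -676286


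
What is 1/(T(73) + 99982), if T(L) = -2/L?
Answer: 73/7298684 ≈ 1.0002e-5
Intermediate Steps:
1/(T(73) + 99982) = 1/(-2/73 + 99982) = 1/(7298684/73) = 73/7298684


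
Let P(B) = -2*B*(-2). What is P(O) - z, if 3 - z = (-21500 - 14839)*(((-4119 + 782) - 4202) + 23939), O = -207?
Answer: -595960431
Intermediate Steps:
P(B) = 4*B
z = 595959603 (z = 3 - (-21500 - 14839)*(((-4119 + 782) - 4202) + 23939) = 3 - (-36339)*((-3337 - 4202) + 23939) = 3 - (-36339)*(-7539 + 23939) = 3 - (-36339)*16400 = 3 - 1*(-595959600) = 3 + 595959600 = 595959603)
P(O) - z = 4*(-207) - 1*595959603 = -828 - 595959603 = -595960431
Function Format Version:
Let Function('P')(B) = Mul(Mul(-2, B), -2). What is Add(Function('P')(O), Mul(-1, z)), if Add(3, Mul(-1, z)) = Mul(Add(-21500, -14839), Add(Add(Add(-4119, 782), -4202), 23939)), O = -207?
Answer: -595960431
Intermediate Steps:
Function('P')(B) = Mul(4, B)
z = 595959603 (z = Add(3, Mul(-1, Mul(Add(-21500, -14839), Add(Add(Add(-4119, 782), -4202), 23939)))) = Add(3, Mul(-1, Mul(-36339, Add(Add(-3337, -4202), 23939)))) = Add(3, Mul(-1, Mul(-36339, Add(-7539, 23939)))) = Add(3, Mul(-1, Mul(-36339, 16400))) = Add(3, Mul(-1, -595959600)) = Add(3, 595959600) = 595959603)
Add(Function('P')(O), Mul(-1, z)) = Add(Mul(4, -207), Mul(-1, 595959603)) = Add(-828, -595959603) = -595960431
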